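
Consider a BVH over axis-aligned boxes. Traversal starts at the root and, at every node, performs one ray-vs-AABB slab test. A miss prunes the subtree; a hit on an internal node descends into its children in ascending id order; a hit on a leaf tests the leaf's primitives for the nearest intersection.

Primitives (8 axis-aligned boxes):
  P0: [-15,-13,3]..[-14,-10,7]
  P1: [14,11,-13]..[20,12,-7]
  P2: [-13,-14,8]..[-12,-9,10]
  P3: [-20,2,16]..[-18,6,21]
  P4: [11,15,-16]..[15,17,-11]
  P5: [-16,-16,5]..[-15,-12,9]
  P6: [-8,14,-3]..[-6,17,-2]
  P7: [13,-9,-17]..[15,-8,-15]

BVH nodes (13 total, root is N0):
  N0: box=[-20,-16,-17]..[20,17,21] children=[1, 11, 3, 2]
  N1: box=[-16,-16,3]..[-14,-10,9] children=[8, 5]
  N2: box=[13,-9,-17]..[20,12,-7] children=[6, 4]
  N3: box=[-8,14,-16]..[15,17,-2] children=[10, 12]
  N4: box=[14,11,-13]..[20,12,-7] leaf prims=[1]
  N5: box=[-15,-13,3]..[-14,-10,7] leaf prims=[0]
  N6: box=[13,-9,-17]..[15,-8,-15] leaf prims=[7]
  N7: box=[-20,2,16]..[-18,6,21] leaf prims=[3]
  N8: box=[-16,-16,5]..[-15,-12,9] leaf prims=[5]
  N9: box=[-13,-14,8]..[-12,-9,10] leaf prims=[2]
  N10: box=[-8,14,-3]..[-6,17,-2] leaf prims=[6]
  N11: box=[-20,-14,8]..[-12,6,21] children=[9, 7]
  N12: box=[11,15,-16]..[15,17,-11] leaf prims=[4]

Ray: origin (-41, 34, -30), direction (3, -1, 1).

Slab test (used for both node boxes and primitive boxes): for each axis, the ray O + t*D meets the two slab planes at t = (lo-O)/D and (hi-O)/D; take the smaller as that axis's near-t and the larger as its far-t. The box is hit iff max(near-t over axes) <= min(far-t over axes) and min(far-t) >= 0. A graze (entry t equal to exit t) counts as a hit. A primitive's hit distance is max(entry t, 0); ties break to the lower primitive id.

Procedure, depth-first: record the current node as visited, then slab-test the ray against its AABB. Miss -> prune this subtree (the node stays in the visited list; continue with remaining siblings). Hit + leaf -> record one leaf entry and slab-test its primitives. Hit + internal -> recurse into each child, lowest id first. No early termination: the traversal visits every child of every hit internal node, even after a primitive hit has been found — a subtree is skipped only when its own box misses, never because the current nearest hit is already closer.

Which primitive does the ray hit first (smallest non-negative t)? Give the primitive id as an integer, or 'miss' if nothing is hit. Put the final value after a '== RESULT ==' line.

Walk:
N0 x:[7,61/3] y:[17,50] z:[13,51] -> hit [17,61/3], descend [1, 2, 3, 11]
  N1 x:[25/3,9] y:[44,50] z:[33,39] -> miss, prune
  N2 x:[18,61/3] y:[22,43] z:[13,23] -> miss, prune
  N3 x:[11,56/3] y:[17,20] z:[14,28] -> hit [17,56/3], descend [10, 12]
    N10 x:[11,35/3] y:[17,20] z:[27,28] -> miss, prune
    N12 x:[52/3,56/3] y:[17,19] z:[14,19] -> hit [52/3,56/3] leaf, test {P4@t=52/3}
  N11 x:[7,29/3] y:[28,48] z:[38,51] -> miss, prune

7 AABB tests over nodes [0, 1, 2, 3, 10, 12, 11]; 1 leaf entered; closest P4.

== RESULT ==
4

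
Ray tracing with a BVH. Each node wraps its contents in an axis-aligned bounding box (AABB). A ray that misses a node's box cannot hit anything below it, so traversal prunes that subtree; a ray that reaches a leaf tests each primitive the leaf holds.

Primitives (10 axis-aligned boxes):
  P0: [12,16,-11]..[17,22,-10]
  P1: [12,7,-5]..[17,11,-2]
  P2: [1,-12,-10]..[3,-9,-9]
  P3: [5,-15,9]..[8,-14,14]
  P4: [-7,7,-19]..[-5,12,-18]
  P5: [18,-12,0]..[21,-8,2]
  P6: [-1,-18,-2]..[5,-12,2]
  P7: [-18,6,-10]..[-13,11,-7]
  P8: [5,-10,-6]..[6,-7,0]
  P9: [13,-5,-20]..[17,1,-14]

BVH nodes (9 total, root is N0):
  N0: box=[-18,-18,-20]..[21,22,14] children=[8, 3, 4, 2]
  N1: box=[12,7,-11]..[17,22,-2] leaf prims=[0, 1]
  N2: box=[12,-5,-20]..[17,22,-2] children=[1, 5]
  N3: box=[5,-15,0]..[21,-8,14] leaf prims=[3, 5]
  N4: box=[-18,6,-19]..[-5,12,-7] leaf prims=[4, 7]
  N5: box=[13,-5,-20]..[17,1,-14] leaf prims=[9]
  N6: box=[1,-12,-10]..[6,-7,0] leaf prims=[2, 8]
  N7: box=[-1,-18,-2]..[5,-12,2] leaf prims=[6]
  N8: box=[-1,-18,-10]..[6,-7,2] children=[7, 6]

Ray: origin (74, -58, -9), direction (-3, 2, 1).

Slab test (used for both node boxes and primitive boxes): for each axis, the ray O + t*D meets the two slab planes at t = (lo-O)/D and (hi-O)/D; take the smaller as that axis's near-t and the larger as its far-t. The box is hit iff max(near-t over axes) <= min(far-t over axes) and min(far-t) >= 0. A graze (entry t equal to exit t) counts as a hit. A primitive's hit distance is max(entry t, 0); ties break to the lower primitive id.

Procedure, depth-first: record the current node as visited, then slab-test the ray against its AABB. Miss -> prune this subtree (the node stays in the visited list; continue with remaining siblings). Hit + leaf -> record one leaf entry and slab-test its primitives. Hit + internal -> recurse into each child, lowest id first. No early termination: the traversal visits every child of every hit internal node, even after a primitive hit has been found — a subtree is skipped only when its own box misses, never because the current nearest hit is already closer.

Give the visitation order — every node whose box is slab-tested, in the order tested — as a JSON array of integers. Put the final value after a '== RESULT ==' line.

Trace the traversal:
N0 x:[53/3,92/3] y:[20,40] z:[-11,23] -> hit [20,23], descend [2, 3, 4, 8]
  N2 x:[19,62/3] y:[53/2,40] z:[-11,7] -> miss, prune
  N3 x:[53/3,23] y:[43/2,25] z:[9,23] -> hit [43/2,23] leaf, test {P3@t=22, P5(miss)}
  N4 x:[79/3,92/3] y:[32,35] z:[-10,2] -> miss, prune
  N8 x:[68/3,25] y:[20,51/2] z:[-1,11] -> miss, prune

5 AABB tests over nodes [0, 2, 3, 4, 8]; 1 leaf entered; closest P3.

== RESULT ==
[0, 2, 3, 4, 8]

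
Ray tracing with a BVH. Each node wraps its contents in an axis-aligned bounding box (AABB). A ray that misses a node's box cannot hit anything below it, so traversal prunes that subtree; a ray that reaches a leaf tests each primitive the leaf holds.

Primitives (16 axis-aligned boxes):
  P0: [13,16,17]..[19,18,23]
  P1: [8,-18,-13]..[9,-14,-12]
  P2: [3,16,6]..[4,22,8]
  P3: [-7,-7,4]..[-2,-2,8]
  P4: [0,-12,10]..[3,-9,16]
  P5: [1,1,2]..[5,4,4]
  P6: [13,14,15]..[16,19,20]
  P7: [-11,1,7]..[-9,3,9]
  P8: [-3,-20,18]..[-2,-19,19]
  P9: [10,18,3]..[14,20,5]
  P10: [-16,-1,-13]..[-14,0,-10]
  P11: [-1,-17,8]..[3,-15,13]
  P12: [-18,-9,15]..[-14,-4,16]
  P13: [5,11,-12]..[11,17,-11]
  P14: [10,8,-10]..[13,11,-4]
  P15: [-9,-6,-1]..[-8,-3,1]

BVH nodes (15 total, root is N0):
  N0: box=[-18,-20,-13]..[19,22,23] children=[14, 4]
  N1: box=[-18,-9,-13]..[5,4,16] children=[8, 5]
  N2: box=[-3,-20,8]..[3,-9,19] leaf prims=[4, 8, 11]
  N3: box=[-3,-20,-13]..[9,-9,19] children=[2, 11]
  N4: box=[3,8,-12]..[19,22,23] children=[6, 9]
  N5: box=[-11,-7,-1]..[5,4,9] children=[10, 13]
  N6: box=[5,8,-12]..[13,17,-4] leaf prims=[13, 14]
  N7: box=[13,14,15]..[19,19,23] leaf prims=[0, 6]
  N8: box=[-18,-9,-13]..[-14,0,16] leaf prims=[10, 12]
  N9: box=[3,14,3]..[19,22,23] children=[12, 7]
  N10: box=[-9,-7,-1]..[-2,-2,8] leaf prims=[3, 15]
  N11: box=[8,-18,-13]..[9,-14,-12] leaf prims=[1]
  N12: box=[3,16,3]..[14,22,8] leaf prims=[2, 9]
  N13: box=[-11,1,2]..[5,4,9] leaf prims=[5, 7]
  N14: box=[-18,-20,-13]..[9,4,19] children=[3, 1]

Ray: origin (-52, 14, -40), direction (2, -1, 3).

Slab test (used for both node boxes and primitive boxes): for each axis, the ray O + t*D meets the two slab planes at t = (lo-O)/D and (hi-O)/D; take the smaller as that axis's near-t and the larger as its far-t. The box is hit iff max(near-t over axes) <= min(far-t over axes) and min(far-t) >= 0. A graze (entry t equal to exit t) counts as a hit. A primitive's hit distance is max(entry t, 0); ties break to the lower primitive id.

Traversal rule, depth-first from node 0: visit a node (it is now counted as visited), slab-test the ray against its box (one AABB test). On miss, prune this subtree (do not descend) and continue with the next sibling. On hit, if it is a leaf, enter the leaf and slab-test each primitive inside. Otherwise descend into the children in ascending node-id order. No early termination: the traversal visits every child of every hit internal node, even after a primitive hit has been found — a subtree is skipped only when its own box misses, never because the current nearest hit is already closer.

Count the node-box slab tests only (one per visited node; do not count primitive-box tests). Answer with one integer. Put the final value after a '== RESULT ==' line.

Trace the traversal:
N0 x:[17,71/2] y:[-8,34] z:[9,21] -> hit [17,21], descend [4, 14]
  N4 x:[55/2,71/2] y:[-8,6] z:[28/3,21] -> miss, prune
  N14 x:[17,61/2] y:[10,34] z:[9,59/3] -> hit [17,59/3], descend [1, 3]
    N1 x:[17,57/2] y:[10,23] z:[9,56/3] -> hit [17,56/3], descend [5, 8]
      N5 x:[41/2,57/2] y:[10,21] z:[13,49/3] -> miss, prune
      N8 x:[17,19] y:[14,23] z:[9,56/3] -> hit [17,56/3] leaf, test {P10(miss), P12@t=55/3}
    N3 x:[49/2,61/2] y:[23,34] z:[9,59/3] -> miss, prune

7 AABB tests over nodes [0, 4, 14, 1, 5, 8, 3]; 1 leaf entered; closest P12.

== RESULT ==
7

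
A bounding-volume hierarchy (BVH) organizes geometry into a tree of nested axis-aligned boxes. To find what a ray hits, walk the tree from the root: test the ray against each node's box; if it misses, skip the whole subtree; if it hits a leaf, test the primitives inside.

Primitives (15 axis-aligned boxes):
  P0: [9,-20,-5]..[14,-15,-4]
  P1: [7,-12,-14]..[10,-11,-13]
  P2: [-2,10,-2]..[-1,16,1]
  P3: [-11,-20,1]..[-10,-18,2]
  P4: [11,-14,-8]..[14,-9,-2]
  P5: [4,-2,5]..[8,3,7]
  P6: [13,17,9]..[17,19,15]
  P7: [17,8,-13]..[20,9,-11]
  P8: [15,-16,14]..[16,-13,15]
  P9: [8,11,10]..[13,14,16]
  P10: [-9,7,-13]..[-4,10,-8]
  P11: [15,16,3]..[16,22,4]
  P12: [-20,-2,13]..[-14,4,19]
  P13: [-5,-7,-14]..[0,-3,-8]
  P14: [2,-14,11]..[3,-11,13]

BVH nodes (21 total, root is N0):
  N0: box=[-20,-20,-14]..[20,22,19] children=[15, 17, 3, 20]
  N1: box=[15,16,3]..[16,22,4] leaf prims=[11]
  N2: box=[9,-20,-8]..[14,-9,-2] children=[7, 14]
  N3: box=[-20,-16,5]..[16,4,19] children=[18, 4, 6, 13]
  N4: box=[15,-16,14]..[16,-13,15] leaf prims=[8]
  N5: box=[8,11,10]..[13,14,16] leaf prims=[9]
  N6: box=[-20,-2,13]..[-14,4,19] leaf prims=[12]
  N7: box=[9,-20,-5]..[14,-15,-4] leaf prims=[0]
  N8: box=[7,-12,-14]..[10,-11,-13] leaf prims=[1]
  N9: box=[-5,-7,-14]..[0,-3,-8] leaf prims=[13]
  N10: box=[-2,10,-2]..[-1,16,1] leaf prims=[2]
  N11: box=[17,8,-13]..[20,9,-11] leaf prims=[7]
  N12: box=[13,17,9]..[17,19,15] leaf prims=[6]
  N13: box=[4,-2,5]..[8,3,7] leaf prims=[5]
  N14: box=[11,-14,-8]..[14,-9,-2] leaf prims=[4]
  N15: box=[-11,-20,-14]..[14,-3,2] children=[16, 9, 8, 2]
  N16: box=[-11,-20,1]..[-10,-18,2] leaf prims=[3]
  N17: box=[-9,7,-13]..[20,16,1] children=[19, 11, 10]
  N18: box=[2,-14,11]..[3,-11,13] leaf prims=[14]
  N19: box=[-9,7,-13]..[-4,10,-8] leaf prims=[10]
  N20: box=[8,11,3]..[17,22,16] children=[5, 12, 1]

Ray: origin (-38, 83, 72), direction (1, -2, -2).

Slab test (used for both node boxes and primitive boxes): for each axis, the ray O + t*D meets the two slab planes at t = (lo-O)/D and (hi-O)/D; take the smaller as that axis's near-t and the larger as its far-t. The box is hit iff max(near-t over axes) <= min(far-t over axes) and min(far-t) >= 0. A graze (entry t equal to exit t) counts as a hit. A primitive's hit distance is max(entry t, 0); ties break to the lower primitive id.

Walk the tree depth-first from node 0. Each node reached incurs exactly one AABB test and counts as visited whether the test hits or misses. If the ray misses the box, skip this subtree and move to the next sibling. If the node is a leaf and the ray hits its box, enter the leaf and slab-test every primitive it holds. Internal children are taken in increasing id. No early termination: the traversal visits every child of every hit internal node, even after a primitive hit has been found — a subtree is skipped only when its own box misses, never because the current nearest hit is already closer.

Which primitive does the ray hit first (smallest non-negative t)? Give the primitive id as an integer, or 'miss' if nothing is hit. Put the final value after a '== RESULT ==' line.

Walk:
N0 x:[18,58] y:[61/2,103/2] z:[53/2,43] -> hit [61/2,43], descend [3, 15, 17, 20]
  N3 x:[18,54] y:[79/2,99/2] z:[53/2,67/2] -> miss, prune
  N15 x:[27,52] y:[43,103/2] z:[35,43] -> hit [43,43], descend [2, 8, 9, 16]
    N2 x:[47,52] y:[46,103/2] z:[37,40] -> miss, prune
    N8 x:[45,48] y:[47,95/2] z:[85/2,43] -> miss, prune
    N9 x:[33,38] y:[43,45] z:[40,43] -> miss, prune
    N16 x:[27,28] y:[101/2,103/2] z:[35,71/2] -> miss, prune
  N17 x:[29,58] y:[67/2,38] z:[71/2,85/2] -> hit [71/2,38], descend [10, 11, 19]
    N10 x:[36,37] y:[67/2,73/2] z:[71/2,37] -> hit [36,73/2] leaf, test {P2@t=36}
    N11 x:[55,58] y:[37,75/2] z:[83/2,85/2] -> miss, prune
    N19 x:[29,34] y:[73/2,38] z:[40,85/2] -> miss, prune
  N20 x:[46,55] y:[61/2,36] z:[28,69/2] -> miss, prune

Visited [0, 3, 15, 2, 8, 9, 16, 17, 10, 11, 19, 20]. Tests: 12 box, 1 leaf. Nearest: P2.

== RESULT ==
2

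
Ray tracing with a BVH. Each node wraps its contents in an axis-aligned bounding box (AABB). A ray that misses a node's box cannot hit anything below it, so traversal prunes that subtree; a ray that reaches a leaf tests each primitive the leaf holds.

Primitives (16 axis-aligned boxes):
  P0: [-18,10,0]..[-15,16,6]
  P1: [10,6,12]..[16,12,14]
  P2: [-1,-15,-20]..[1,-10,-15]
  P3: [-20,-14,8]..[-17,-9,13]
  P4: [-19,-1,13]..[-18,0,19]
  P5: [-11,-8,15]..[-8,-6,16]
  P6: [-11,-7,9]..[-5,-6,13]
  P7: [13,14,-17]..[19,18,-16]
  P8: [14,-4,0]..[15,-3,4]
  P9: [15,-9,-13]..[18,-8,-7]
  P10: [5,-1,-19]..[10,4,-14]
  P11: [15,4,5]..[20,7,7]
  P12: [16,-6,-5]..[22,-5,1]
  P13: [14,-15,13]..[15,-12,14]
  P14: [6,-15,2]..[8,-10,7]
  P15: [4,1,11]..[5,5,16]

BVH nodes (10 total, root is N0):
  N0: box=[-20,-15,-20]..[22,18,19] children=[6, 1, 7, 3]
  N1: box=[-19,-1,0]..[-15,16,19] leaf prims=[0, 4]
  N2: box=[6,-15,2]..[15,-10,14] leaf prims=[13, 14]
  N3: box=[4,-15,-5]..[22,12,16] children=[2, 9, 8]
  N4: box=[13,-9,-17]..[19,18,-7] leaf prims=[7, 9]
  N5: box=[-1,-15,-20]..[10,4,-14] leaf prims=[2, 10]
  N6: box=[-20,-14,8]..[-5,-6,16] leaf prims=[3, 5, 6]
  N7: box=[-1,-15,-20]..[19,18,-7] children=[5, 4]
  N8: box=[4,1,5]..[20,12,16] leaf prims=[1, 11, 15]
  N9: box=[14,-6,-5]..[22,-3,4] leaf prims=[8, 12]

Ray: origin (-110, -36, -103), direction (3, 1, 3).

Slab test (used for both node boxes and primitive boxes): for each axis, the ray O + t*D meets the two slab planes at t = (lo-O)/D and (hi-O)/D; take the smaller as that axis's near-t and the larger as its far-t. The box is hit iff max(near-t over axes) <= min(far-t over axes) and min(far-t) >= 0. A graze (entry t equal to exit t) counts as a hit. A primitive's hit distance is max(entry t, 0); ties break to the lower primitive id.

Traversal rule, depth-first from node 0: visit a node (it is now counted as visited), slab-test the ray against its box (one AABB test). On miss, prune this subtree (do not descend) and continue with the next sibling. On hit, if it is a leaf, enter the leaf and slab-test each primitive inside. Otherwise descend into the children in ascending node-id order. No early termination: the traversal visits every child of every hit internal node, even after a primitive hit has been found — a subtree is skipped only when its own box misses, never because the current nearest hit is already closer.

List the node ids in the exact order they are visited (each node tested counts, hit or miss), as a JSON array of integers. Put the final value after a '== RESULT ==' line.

Traverse from the root:
N0 x:[30,44] y:[21,54] z:[83/3,122/3] -> hit [30,122/3], descend [1, 3, 6, 7]
  N1 x:[91/3,95/3] y:[35,52] z:[103/3,122/3] -> miss, prune
  N3 x:[38,44] y:[21,48] z:[98/3,119/3] -> hit [38,119/3], descend [2, 8, 9]
    N2 x:[116/3,125/3] y:[21,26] z:[35,39] -> miss, prune
    N8 x:[38,130/3] y:[37,48] z:[36,119/3] -> hit [38,119/3] leaf, test {P1(miss), P11(miss), P15@t=38}
    N9 x:[124/3,44] y:[30,33] z:[98/3,107/3] -> miss, prune
  N6 x:[30,35] y:[22,30] z:[37,119/3] -> miss, prune
  N7 x:[109/3,43] y:[21,54] z:[83/3,32] -> miss, prune

Visited [0, 1, 3, 2, 8, 9, 6, 7]. Tests: 8 box, 1 leaf. Nearest: P15.

== RESULT ==
[0, 1, 3, 2, 8, 9, 6, 7]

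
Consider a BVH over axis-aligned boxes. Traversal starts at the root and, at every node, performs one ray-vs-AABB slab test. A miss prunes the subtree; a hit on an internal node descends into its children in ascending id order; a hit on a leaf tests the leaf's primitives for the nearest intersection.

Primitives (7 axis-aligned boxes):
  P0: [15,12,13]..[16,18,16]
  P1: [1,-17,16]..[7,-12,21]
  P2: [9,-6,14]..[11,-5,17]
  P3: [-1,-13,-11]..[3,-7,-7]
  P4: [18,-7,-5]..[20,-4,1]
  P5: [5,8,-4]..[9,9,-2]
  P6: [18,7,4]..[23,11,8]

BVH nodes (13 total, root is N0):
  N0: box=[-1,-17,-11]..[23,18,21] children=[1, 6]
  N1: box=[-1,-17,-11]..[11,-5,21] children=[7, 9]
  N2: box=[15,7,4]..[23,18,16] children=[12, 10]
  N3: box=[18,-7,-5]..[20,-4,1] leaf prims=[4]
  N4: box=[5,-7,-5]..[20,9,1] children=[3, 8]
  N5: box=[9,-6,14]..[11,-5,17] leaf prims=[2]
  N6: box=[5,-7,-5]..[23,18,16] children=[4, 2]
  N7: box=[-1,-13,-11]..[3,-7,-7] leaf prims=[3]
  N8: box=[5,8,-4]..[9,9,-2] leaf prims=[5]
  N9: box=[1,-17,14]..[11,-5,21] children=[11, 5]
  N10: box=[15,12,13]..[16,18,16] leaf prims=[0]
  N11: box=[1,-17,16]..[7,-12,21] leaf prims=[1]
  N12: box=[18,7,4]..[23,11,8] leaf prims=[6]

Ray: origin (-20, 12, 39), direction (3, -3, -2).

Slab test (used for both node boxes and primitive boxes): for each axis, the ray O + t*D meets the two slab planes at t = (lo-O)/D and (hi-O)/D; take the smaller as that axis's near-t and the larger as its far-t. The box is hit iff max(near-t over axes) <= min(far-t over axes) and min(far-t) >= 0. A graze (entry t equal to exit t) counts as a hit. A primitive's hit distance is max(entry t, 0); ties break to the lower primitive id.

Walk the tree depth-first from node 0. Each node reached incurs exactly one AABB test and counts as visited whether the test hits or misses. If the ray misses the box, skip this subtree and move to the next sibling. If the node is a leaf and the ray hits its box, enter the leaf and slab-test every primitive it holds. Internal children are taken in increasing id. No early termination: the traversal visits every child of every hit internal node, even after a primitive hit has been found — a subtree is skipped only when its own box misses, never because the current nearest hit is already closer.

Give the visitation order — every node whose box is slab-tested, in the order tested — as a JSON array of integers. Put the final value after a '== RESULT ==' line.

Trace the traversal:
N0 x:[19/3,43/3] y:[-2,29/3] z:[9,25] -> hit [9,29/3], descend [1, 6]
  N1 x:[19/3,31/3] y:[17/3,29/3] z:[9,25] -> hit [9,29/3], descend [7, 9]
    N7 x:[19/3,23/3] y:[19/3,25/3] z:[23,25] -> miss, prune
    N9 x:[7,31/3] y:[17/3,29/3] z:[9,25/2] -> hit [9,29/3], descend [5, 11]
      N5 x:[29/3,31/3] y:[17/3,6] z:[11,25/2] -> miss, prune
      N11 x:[7,9] y:[8,29/3] z:[9,23/2] -> hit [9,9] leaf, test {P1@t=9}
  N6 x:[25/3,43/3] y:[-2,19/3] z:[23/2,22] -> miss, prune

Summary -> nodes [0, 1, 7, 9, 5, 11, 6]; box-tests=7; leaf-entries=1; first=P1

== RESULT ==
[0, 1, 7, 9, 5, 11, 6]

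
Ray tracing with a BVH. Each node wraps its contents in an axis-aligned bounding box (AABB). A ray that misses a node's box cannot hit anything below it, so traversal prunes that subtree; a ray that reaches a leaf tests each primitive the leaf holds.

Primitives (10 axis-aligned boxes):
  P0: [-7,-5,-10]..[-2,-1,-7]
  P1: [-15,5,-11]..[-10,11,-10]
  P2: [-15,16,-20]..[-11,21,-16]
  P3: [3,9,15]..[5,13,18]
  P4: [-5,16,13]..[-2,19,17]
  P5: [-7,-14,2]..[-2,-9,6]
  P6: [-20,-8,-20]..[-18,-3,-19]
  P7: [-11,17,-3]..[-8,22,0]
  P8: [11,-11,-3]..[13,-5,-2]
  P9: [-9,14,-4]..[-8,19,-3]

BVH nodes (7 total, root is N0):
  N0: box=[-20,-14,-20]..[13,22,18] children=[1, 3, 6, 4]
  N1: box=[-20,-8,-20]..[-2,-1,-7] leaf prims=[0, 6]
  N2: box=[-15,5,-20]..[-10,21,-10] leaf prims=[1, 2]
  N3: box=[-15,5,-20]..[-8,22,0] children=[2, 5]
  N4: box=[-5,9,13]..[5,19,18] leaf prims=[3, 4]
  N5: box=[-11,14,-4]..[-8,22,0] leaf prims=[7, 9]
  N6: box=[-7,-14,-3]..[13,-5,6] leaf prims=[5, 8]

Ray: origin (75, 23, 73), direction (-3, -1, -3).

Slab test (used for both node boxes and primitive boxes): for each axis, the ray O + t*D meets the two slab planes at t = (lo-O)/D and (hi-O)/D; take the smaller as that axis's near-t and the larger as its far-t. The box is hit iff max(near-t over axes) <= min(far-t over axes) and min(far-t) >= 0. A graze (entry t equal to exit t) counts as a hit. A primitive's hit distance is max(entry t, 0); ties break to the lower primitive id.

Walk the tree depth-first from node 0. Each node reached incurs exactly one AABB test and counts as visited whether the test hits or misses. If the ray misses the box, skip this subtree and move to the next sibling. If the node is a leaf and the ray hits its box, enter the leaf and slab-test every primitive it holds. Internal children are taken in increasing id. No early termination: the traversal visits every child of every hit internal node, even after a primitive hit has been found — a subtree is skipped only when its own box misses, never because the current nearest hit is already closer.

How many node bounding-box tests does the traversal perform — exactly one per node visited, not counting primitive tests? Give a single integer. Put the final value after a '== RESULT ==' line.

Trace the traversal:
N0 x:[62/3,95/3] y:[1,37] z:[55/3,31] -> hit [62/3,31], descend [1, 3, 4, 6]
  N1 x:[77/3,95/3] y:[24,31] z:[80/3,31] -> hit [80/3,31] leaf, test {P0@t=80/3, P6@t=31}
  N3 x:[83/3,30] y:[1,18] z:[73/3,31] -> miss, prune
  N4 x:[70/3,80/3] y:[4,14] z:[55/3,20] -> miss, prune
  N6 x:[62/3,82/3] y:[28,37] z:[67/3,76/3] -> miss, prune

5 AABB tests over nodes [0, 1, 3, 4, 6]; 1 leaf entered; closest P0.

== RESULT ==
5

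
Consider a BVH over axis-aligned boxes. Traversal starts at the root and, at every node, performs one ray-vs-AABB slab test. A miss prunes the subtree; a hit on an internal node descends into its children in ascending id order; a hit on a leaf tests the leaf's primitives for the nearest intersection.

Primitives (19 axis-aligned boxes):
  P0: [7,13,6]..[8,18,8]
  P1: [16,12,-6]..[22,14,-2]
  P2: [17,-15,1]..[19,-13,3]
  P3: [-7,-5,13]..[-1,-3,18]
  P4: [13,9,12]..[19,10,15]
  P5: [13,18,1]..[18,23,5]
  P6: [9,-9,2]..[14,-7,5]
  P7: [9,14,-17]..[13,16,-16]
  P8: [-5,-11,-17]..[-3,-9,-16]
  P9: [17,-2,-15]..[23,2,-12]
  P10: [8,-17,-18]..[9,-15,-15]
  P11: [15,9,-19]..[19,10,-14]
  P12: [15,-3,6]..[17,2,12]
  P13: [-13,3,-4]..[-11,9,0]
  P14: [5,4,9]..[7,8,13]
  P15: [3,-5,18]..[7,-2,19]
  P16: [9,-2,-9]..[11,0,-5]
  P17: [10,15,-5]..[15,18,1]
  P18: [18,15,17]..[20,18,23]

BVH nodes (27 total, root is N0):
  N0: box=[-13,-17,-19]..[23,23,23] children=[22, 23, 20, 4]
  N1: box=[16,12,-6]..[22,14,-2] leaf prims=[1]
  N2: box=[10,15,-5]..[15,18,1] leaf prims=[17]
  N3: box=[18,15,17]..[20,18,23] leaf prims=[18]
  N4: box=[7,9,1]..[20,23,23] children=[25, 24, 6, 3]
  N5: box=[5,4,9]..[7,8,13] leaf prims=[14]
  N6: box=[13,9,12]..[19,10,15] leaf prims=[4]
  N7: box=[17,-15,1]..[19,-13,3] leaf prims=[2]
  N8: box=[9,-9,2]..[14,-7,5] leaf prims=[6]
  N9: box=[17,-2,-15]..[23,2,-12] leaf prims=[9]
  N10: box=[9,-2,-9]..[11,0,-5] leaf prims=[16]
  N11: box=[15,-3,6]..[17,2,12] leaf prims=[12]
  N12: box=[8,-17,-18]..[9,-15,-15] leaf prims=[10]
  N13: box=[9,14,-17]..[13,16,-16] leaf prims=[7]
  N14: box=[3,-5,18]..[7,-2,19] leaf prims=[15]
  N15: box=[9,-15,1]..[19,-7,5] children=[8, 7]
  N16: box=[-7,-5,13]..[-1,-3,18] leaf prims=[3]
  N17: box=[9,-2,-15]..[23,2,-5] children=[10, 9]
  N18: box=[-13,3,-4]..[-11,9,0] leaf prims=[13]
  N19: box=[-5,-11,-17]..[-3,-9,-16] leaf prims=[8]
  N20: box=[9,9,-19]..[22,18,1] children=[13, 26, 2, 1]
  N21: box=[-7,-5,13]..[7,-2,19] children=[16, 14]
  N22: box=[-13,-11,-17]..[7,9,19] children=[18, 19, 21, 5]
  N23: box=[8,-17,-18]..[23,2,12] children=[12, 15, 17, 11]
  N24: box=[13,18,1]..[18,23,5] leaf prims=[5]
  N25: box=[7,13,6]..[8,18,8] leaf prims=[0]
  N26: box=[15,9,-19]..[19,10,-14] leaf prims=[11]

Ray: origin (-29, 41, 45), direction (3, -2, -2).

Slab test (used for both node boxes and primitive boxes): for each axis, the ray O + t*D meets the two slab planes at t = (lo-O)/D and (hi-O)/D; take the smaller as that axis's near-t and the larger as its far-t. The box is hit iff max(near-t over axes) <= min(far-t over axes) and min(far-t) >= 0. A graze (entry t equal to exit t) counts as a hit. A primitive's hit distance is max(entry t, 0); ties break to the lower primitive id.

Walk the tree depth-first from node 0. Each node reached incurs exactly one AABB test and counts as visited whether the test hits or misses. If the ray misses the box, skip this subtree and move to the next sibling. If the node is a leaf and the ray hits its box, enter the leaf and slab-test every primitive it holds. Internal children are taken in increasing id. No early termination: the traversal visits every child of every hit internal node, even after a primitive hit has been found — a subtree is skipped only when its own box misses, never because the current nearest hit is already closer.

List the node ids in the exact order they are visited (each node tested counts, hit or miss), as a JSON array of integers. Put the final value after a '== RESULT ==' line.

Trace the traversal:
N0 x:[16/3,52/3] y:[9,29] z:[11,32] -> hit [11,52/3], descend [4, 20, 22, 23]
  N4 x:[12,49/3] y:[9,16] z:[11,22] -> hit [12,16], descend [3, 6, 24, 25]
    N3 x:[47/3,49/3] y:[23/2,13] z:[11,14] -> miss, prune
    N6 x:[14,16] y:[31/2,16] z:[15,33/2] -> hit [31/2,16] leaf, test {P4@t=31/2}
    N24 x:[14,47/3] y:[9,23/2] z:[20,22] -> miss, prune
    N25 x:[12,37/3] y:[23/2,14] z:[37/2,39/2] -> miss, prune
  N20 x:[38/3,17] y:[23/2,16] z:[22,32] -> miss, prune
  N22 x:[16/3,12] y:[16,26] z:[13,31] -> miss, prune
  N23 x:[37/3,52/3] y:[39/2,29] z:[33/2,63/2] -> miss, prune

9 AABB tests over nodes [0, 4, 3, 6, 24, 25, 20, 22, 23]; 1 leaf entered; closest P4.

== RESULT ==
[0, 4, 3, 6, 24, 25, 20, 22, 23]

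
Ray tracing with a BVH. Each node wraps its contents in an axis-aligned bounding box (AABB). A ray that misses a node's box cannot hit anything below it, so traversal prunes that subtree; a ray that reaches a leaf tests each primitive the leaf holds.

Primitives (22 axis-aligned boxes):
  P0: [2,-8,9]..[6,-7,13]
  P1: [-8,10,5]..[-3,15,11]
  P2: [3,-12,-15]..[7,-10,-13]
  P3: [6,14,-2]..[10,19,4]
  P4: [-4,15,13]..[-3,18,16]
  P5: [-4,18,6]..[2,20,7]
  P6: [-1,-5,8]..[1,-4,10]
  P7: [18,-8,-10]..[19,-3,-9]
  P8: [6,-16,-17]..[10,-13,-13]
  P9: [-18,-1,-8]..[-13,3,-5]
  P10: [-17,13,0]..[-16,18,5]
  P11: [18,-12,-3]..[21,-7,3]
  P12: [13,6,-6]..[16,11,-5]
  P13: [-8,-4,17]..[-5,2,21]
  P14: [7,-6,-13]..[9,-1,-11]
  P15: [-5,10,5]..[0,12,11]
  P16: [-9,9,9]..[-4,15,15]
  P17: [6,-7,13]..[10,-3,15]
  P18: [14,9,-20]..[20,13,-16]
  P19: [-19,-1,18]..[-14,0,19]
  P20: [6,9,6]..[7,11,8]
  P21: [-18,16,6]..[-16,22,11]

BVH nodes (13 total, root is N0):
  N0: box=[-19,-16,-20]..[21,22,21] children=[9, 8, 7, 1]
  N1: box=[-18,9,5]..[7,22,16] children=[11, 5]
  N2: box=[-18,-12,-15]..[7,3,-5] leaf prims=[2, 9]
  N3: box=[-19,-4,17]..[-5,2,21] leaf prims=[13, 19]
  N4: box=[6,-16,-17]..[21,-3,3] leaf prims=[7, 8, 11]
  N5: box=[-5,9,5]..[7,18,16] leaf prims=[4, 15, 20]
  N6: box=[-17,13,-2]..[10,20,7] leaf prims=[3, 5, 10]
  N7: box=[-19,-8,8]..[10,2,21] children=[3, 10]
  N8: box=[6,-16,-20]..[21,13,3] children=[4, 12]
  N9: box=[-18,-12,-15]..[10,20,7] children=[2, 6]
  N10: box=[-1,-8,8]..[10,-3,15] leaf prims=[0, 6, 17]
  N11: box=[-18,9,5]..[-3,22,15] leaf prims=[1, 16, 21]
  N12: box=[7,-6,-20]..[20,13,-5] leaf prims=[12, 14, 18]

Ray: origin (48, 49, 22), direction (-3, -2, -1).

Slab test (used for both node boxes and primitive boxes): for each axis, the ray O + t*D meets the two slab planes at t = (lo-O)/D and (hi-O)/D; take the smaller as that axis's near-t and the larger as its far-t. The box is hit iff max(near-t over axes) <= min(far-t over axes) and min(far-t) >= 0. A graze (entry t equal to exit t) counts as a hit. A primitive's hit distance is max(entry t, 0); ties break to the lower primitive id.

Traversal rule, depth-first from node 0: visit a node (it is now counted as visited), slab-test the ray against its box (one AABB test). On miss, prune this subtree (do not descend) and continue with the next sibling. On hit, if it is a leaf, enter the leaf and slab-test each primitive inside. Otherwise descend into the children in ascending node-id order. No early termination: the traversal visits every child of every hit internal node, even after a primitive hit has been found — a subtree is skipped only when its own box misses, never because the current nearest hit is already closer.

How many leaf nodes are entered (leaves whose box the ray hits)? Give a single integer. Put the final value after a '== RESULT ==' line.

Trace the traversal:
N0 x:[9,67/3] y:[27/2,65/2] z:[1,42] -> hit [27/2,67/3], descend [1, 7, 8, 9]
  N1 x:[41/3,22] y:[27/2,20] z:[6,17] -> hit [41/3,17], descend [5, 11]
    N5 x:[41/3,53/3] y:[31/2,20] z:[6,17] -> hit [31/2,17] leaf, test {P4(miss), P15(miss), P20(miss)}
    N11 x:[17,22] y:[27/2,20] z:[7,17] -> hit [17,17] leaf, test {P1@t=17, P16(miss), P21(miss)}
  N7 x:[38/3,67/3] y:[47/2,57/2] z:[1,14] -> miss, prune
  N8 x:[9,14] y:[18,65/2] z:[19,42] -> miss, prune
  N9 x:[38/3,22] y:[29/2,61/2] z:[15,37] -> hit [15,22], descend [2, 6]
    N2 x:[41/3,22] y:[23,61/2] z:[27,37] -> miss, prune
    N6 x:[38/3,65/3] y:[29/2,18] z:[15,24] -> hit [15,18] leaf, test {P3(miss), P5@t=46/3, P10(miss)}

order=[0, 1, 5, 11, 7, 8, 9, 2, 6]  |boxes|=9  |leaves|=3  hit=P5

== RESULT ==
3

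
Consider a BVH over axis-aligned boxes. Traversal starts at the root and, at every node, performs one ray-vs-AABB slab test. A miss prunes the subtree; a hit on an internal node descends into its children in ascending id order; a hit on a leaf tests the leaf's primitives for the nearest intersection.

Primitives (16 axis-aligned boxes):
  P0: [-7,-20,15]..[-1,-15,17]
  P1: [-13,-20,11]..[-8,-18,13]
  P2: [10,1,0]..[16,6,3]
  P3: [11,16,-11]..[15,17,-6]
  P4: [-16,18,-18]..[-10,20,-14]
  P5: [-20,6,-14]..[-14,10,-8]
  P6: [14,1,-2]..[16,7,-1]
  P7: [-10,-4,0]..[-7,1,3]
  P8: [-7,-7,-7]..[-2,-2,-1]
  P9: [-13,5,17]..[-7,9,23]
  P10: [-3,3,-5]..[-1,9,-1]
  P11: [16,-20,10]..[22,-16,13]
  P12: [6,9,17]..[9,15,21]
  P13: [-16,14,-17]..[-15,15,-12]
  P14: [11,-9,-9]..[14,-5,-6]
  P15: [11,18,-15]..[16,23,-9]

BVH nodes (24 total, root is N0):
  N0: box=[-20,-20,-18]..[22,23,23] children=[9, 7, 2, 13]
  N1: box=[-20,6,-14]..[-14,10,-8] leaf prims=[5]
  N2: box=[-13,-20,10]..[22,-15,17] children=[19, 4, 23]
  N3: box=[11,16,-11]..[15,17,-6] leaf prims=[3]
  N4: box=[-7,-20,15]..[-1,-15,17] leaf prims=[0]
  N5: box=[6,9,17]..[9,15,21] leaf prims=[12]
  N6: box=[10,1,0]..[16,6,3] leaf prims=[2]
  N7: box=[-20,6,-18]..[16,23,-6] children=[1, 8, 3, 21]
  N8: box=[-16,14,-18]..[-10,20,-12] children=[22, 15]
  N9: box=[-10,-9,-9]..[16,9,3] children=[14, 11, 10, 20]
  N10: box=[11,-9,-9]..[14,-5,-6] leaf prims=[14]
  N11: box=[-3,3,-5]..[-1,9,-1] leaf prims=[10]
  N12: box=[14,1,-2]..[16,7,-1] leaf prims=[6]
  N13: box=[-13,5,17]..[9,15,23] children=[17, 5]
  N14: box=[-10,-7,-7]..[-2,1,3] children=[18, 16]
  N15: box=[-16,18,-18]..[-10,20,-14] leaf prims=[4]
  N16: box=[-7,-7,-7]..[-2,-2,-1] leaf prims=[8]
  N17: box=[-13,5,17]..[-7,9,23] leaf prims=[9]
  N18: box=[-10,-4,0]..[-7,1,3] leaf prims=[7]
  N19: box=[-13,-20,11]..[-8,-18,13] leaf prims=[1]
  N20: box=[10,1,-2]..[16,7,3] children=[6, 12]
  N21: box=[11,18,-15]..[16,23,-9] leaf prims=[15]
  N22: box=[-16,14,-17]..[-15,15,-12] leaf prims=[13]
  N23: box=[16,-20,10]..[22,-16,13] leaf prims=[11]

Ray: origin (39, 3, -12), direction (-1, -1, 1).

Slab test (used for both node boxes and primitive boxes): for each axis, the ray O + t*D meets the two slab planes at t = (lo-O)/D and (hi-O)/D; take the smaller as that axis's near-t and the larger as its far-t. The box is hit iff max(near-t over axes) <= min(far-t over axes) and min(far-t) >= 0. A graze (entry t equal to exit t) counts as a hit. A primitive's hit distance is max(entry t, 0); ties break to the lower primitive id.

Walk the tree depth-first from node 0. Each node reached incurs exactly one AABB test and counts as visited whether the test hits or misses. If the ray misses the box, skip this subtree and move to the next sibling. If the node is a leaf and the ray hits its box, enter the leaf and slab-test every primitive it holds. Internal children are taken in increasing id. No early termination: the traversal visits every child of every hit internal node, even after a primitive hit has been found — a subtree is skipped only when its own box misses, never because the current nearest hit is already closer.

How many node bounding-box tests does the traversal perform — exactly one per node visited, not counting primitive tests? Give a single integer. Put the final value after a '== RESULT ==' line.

Trace the traversal:
N0 x:[17,59] y:[-20,23] z:[-6,35] -> hit [17,23], descend [2, 7, 9, 13]
  N2 x:[17,52] y:[18,23] z:[22,29] -> hit [22,23], descend [4, 19, 23]
    N4 x:[40,46] y:[18,23] z:[27,29] -> miss, prune
    N19 x:[47,52] y:[21,23] z:[23,25] -> miss, prune
    N23 x:[17,23] y:[19,23] z:[22,25] -> hit [22,23] leaf, test {P11@t=22}
  N7 x:[23,59] y:[-20,-3] z:[-6,6] -> miss, prune
  N9 x:[23,49] y:[-6,12] z:[3,15] -> miss, prune
  N13 x:[30,52] y:[-12,-2] z:[29,35] -> miss, prune

order=[0, 2, 4, 19, 23, 7, 9, 13]  |boxes|=8  |leaves|=1  hit=P11

== RESULT ==
8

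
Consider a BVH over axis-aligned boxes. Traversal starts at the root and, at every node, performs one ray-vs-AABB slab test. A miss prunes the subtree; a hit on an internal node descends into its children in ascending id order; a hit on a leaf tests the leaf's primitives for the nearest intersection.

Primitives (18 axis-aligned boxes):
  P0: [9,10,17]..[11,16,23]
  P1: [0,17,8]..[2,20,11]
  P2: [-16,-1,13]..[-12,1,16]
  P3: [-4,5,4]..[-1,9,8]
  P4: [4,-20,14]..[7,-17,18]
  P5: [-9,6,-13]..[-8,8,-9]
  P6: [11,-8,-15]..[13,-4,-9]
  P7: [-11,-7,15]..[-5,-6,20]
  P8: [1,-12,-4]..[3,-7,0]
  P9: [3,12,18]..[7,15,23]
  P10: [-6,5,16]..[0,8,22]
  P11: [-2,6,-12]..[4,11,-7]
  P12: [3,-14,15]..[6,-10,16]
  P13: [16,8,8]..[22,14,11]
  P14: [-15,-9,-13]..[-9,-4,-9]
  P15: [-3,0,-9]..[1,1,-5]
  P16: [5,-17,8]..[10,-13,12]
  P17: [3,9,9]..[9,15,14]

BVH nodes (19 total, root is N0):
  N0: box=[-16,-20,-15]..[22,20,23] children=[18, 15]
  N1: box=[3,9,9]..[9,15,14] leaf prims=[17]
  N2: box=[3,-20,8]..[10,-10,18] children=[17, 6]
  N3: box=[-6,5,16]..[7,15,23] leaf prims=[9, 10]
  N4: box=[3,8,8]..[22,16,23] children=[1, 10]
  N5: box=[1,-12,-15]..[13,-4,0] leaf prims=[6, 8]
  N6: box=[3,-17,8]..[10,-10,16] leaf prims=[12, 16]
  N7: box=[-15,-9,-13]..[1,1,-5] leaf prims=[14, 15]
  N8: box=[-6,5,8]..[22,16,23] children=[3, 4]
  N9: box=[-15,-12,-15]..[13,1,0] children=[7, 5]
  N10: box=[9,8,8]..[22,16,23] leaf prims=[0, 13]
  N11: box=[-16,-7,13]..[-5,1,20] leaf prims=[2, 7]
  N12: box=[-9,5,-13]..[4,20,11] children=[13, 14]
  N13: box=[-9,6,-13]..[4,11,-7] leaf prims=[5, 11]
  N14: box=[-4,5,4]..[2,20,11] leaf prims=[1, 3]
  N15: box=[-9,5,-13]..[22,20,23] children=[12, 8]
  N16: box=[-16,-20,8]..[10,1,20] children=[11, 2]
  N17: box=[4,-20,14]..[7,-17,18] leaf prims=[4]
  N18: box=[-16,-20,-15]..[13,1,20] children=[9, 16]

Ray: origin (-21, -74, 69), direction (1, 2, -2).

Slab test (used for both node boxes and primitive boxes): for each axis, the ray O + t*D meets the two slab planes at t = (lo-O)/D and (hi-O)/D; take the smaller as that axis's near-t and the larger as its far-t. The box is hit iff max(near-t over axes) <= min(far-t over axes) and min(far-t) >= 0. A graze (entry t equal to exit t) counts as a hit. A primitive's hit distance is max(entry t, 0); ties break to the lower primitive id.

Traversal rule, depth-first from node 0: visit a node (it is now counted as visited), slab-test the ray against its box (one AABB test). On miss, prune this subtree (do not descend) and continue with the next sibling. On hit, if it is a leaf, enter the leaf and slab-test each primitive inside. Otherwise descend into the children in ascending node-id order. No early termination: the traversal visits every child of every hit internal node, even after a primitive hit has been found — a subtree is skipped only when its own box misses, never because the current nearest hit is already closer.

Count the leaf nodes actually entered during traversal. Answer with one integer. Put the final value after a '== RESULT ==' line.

Trace the traversal:
N0 x:[5,43] y:[27,47] z:[23,42] -> hit [27,42], descend [15, 18]
  N15 x:[12,43] y:[79/2,47] z:[23,41] -> hit [79/2,41], descend [8, 12]
    N8 x:[15,43] y:[79/2,45] z:[23,61/2] -> miss, prune
    N12 x:[12,25] y:[79/2,47] z:[29,41] -> miss, prune
  N18 x:[5,34] y:[27,75/2] z:[49/2,42] -> hit [27,34], descend [9, 16]
    N9 x:[6,34] y:[31,75/2] z:[69/2,42] -> miss, prune
    N16 x:[5,31] y:[27,75/2] z:[49/2,61/2] -> hit [27,61/2], descend [2, 11]
      N2 x:[24,31] y:[27,32] z:[51/2,61/2] -> hit [27,61/2], descend [6, 17]
        N6 x:[24,31] y:[57/2,32] z:[53/2,61/2] -> hit [57/2,61/2] leaf, test {P12(miss), P16@t=57/2}
        N17 x:[25,28] y:[27,57/2] z:[51/2,55/2] -> hit [27,55/2] leaf, test {P4@t=27}
      N11 x:[5,16] y:[67/2,75/2] z:[49/2,28] -> miss, prune

Summary -> nodes [0, 15, 8, 12, 18, 9, 16, 2, 6, 17, 11]; box-tests=11; leaf-entries=2; first=P4

== RESULT ==
2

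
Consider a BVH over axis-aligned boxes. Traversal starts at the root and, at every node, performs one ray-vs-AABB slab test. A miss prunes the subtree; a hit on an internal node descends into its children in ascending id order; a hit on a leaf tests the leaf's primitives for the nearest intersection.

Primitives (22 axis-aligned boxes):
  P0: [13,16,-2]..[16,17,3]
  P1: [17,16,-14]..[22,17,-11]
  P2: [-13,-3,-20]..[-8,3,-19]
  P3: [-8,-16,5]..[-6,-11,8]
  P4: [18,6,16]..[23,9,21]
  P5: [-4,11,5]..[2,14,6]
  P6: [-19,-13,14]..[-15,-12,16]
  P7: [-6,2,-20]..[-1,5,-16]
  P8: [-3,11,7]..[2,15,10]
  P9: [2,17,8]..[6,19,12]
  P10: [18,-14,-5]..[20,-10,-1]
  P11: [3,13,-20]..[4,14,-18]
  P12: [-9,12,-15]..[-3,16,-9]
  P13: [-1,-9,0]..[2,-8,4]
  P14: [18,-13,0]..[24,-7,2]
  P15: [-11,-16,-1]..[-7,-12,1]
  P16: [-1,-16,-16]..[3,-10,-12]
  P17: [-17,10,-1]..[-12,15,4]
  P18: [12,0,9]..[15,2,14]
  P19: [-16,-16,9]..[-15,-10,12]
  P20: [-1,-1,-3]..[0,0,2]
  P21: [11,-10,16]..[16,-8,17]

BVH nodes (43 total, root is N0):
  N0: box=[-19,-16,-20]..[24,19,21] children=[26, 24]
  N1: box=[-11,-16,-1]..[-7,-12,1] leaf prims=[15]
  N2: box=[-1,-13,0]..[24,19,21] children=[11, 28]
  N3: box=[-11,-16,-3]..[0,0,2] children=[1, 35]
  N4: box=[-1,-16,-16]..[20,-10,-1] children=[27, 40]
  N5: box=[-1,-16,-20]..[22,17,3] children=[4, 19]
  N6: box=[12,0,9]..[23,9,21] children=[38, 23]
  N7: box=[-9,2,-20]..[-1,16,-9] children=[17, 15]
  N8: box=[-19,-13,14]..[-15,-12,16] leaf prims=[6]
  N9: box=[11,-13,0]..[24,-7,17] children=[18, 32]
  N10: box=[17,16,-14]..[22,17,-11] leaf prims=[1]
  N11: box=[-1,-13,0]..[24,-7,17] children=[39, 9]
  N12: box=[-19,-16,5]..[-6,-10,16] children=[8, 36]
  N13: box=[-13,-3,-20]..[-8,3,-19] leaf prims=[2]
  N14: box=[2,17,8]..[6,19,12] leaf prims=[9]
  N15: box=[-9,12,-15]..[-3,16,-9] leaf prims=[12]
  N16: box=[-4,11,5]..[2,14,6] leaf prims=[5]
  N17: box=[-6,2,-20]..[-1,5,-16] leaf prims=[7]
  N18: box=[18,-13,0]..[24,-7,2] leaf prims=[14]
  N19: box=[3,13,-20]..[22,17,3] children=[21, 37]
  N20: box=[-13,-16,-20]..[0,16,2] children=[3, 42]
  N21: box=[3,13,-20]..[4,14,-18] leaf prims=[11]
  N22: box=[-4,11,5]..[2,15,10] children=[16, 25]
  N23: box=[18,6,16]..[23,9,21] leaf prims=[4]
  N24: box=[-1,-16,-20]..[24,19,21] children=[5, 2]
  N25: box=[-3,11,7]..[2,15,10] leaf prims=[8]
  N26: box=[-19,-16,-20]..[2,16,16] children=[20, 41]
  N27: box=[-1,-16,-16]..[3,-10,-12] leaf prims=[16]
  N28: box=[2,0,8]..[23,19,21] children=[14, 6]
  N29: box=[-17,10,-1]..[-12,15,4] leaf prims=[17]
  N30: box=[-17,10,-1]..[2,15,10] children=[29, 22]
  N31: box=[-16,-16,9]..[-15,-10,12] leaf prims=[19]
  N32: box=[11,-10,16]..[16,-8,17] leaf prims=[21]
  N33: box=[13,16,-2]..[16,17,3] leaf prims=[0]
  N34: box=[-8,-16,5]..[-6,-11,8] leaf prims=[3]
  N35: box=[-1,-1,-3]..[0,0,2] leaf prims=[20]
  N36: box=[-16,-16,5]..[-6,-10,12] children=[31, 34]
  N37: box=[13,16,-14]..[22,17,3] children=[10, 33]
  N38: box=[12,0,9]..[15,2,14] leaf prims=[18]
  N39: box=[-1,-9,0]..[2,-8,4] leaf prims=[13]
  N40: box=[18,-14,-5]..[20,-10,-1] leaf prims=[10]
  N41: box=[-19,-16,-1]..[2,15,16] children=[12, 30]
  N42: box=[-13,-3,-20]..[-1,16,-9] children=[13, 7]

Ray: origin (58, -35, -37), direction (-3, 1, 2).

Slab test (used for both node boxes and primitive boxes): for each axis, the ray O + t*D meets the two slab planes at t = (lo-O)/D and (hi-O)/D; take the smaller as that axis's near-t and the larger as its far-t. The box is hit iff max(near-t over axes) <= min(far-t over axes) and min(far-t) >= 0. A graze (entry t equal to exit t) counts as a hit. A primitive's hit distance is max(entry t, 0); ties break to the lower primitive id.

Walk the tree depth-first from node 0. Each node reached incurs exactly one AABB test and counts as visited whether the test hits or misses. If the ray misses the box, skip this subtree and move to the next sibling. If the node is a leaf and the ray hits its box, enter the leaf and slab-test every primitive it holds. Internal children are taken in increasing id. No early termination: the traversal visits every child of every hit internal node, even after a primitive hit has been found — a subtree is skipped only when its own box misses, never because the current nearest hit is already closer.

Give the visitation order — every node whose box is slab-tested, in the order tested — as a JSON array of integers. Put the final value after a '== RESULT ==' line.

Traverse from the root:
N0 x:[34/3,77/3] y:[19,54] z:[17/2,29] -> hit [19,77/3], descend [24, 26]
  N24 x:[34/3,59/3] y:[19,54] z:[17/2,29] -> hit [19,59/3], descend [2, 5]
    N2 x:[34/3,59/3] y:[22,54] z:[37/2,29] -> miss, prune
    N5 x:[12,59/3] y:[19,52] z:[17/2,20] -> hit [19,59/3], descend [4, 19]
      N4 x:[38/3,59/3] y:[19,25] z:[21/2,18] -> miss, prune
      N19 x:[12,55/3] y:[48,52] z:[17/2,20] -> miss, prune
  N26 x:[56/3,77/3] y:[19,51] z:[17/2,53/2] -> hit [19,77/3], descend [20, 41]
    N20 x:[58/3,71/3] y:[19,51] z:[17/2,39/2] -> hit [58/3,39/2], descend [3, 42]
      N3 x:[58/3,23] y:[19,35] z:[17,39/2] -> hit [58/3,39/2], descend [1, 35]
        N1 x:[65/3,23] y:[19,23] z:[18,19] -> miss, prune
        N35 x:[58/3,59/3] y:[34,35] z:[17,39/2] -> miss, prune
      N42 x:[59/3,71/3] y:[32,51] z:[17/2,14] -> miss, prune
    N41 x:[56/3,77/3] y:[19,50] z:[18,53/2] -> hit [19,77/3], descend [12, 30]
      N12 x:[64/3,77/3] y:[19,25] z:[21,53/2] -> hit [64/3,25], descend [8, 36]
        N8 x:[73/3,77/3] y:[22,23] z:[51/2,53/2] -> miss, prune
        N36 x:[64/3,74/3] y:[19,25] z:[21,49/2] -> hit [64/3,49/2], descend [31, 34]
          N31 x:[73/3,74/3] y:[19,25] z:[23,49/2] -> hit [73/3,49/2] leaf, test {P19@t=73/3}
          N34 x:[64/3,22] y:[19,24] z:[21,45/2] -> hit [64/3,22] leaf, test {P3@t=64/3}
      N30 x:[56/3,25] y:[45,50] z:[18,47/2] -> miss, prune

Visited [0, 24, 2, 5, 4, 19, 26, 20, 3, 1, 35, 42, 41, 12, 8, 36, 31, 34, 30]. Tests: 19 box, 2 leaf. Nearest: P3.

== RESULT ==
[0, 24, 2, 5, 4, 19, 26, 20, 3, 1, 35, 42, 41, 12, 8, 36, 31, 34, 30]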